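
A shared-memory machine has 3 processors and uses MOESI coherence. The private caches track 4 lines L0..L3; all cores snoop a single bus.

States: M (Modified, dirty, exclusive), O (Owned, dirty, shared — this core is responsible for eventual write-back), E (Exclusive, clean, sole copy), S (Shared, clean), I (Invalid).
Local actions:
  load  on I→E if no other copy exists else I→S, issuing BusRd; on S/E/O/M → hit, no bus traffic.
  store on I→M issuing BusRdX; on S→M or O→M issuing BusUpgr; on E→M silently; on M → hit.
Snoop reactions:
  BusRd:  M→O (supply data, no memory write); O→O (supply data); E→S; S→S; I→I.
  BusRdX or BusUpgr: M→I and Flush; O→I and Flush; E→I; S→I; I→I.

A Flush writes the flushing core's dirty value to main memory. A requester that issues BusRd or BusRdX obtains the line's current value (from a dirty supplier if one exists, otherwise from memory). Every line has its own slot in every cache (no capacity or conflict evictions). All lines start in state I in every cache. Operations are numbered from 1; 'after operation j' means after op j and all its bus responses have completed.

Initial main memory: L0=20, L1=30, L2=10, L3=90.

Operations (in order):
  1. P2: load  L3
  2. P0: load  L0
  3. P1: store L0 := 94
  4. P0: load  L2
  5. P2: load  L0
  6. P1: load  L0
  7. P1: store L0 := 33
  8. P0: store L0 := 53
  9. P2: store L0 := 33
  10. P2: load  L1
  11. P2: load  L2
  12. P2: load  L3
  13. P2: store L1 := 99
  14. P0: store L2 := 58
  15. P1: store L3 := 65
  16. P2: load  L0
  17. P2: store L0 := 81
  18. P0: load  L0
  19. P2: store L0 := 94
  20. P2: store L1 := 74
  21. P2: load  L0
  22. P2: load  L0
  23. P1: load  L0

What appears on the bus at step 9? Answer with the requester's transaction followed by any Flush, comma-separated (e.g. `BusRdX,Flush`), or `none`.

1. P2: load  L3  bus=[BusRd]  L3: P0=I P1=I P2=E  mem[L3]=90
2. P0: load  L0  bus=[BusRd]  L0: P0=E P1=I P2=I  mem[L0]=20
3. P1: store L0 := 94  bus=[BusRdX]  L0: P0=I P1=M P2=I  mem[L0]=20
4. P0: load  L2  bus=[BusRd]  L2: P0=E P1=I P2=I  mem[L2]=10
5. P2: load  L0  bus=[BusRd]  L0: P0=I P1=O P2=S  mem[L0]=20
6. P1: load  L0  bus=[-]  L0: P0=I P1=O P2=S  mem[L0]=20
7. P1: store L0 := 33  bus=[BusUpgr]  L0: P0=I P1=M P2=I  mem[L0]=20
8. P0: store L0 := 53  bus=[BusRdX,Flush]  L0: P0=M P1=I P2=I  mem[L0]=33
9. P2: store L0 := 33  bus=[BusRdX,Flush]  L0: P0=I P1=I P2=M  mem[L0]=53
10. P2: load  L1  bus=[BusRd]  L1: P0=I P1=I P2=E  mem[L1]=30
11. P2: load  L2  bus=[BusRd]  L2: P0=S P1=I P2=S  mem[L2]=10
12. P2: load  L3  bus=[-]  L3: P0=I P1=I P2=E  mem[L3]=90
13. P2: store L1 := 99  bus=[-]  L1: P0=I P1=I P2=M  mem[L1]=30
14. P0: store L2 := 58  bus=[BusUpgr]  L2: P0=M P1=I P2=I  mem[L2]=10
15. P1: store L3 := 65  bus=[BusRdX]  L3: P0=I P1=M P2=I  mem[L3]=90
16. P2: load  L0  bus=[-]  L0: P0=I P1=I P2=M  mem[L0]=53
17. P2: store L0 := 81  bus=[-]  L0: P0=I P1=I P2=M  mem[L0]=53
18. P0: load  L0  bus=[BusRd]  L0: P0=S P1=I P2=O  mem[L0]=53
19. P2: store L0 := 94  bus=[BusUpgr]  L0: P0=I P1=I P2=M  mem[L0]=53
20. P2: store L1 := 74  bus=[-]  L1: P0=I P1=I P2=M  mem[L1]=30
21. P2: load  L0  bus=[-]  L0: P0=I P1=I P2=M  mem[L0]=53
22. P2: load  L0  bus=[-]  L0: P0=I P1=I P2=M  mem[L0]=53
23. P1: load  L0  bus=[BusRd]  L0: P0=I P1=S P2=O  mem[L0]=53

bus = BusRdX,Flush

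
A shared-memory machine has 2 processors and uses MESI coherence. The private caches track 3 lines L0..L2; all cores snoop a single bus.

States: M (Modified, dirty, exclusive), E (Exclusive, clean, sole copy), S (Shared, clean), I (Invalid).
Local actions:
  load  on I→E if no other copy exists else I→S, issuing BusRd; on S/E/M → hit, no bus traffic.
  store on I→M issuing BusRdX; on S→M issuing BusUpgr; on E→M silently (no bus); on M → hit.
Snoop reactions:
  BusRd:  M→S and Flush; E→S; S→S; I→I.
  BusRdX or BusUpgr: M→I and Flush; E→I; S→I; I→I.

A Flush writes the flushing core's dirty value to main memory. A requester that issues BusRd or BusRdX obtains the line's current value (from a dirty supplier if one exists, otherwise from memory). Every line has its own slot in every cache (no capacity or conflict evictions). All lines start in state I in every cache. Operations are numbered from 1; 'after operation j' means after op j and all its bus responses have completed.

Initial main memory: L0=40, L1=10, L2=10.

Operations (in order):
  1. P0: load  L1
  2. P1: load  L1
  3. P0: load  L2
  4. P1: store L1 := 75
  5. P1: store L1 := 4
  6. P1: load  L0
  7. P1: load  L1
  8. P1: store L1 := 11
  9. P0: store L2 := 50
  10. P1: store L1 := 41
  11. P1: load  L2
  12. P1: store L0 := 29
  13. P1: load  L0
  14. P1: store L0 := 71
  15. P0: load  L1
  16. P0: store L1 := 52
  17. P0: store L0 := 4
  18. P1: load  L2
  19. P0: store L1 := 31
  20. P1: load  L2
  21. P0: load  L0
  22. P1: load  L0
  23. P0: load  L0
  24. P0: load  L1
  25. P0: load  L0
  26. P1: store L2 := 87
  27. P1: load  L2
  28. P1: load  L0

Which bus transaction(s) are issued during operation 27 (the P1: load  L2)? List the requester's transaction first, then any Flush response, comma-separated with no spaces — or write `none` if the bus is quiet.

bus = none

  op1 P0: load  L1 → E/I on L1; bus BusRd; mem=10
  op2 P1: load  L1 → S/S on L1; bus BusRd; mem=10
  op3 P0: load  L2 → E/I on L2; bus BusRd; mem=10
  op4 P1: store L1 := 75 → I/M on L1; bus BusUpgr; mem=10
  op5 P1: store L1 := 4 → I/M on L1; bus (none); mem=10
  op6 P1: load  L0 → I/E on L0; bus BusRd; mem=40
  op7 P1: load  L1 → I/M on L1; bus (none); mem=10
  op8 P1: store L1 := 11 → I/M on L1; bus (none); mem=10
  op9 P0: store L2 := 50 → M/I on L2; bus (none); mem=10
  op10 P1: store L1 := 41 → I/M on L1; bus (none); mem=10
  op11 P1: load  L2 → S/S on L2; bus BusRd Flush; mem=50
  op12 P1: store L0 := 29 → I/M on L0; bus (none); mem=40
  op13 P1: load  L0 → I/M on L0; bus (none); mem=40
  op14 P1: store L0 := 71 → I/M on L0; bus (none); mem=40
  op15 P0: load  L1 → S/S on L1; bus BusRd Flush; mem=41
  op16 P0: store L1 := 52 → M/I on L1; bus BusUpgr; mem=41
  op17 P0: store L0 := 4 → M/I on L0; bus BusRdX Flush; mem=71
  op18 P1: load  L2 → S/S on L2; bus (none); mem=50
  op19 P0: store L1 := 31 → M/I on L1; bus (none); mem=41
  op20 P1: load  L2 → S/S on L2; bus (none); mem=50
  op21 P0: load  L0 → M/I on L0; bus (none); mem=71
  op22 P1: load  L0 → S/S on L0; bus BusRd Flush; mem=4
  op23 P0: load  L0 → S/S on L0; bus (none); mem=4
  op24 P0: load  L1 → M/I on L1; bus (none); mem=41
  op25 P0: load  L0 → S/S on L0; bus (none); mem=4
  op26 P1: store L2 := 87 → I/M on L2; bus BusUpgr; mem=50
  op27 P1: load  L2 → I/M on L2; bus (none); mem=50
  op28 P1: load  L0 → S/S on L0; bus (none); mem=4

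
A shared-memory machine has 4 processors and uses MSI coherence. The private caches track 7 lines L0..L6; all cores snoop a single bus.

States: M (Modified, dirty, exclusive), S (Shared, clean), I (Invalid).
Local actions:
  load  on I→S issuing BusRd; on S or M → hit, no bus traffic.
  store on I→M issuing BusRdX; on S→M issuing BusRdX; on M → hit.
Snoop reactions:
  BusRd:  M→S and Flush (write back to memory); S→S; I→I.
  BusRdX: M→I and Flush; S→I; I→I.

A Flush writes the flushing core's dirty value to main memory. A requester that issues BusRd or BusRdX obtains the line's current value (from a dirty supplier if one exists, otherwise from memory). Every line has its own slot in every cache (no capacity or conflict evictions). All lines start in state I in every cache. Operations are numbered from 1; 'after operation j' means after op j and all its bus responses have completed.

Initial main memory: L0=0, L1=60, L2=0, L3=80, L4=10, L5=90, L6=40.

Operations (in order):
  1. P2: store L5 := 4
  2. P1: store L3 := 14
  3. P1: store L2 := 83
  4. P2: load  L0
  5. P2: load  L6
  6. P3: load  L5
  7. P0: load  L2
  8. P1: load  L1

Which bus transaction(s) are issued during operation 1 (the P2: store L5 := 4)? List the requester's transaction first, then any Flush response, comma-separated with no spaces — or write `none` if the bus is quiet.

bus = BusRdX

step 1: P2: store L5 := 4  ⟶  IIMI  (L5)  txn=BusRdX  M[L5]=90
step 2: P1: store L3 := 14  ⟶  IMII  (L3)  txn=BusRdX  M[L3]=80
step 3: P1: store L2 := 83  ⟶  IMII  (L2)  txn=BusRdX  M[L2]=0
step 4: P2: load  L0  ⟶  IISI  (L0)  txn=BusRd  M[L0]=0
step 5: P2: load  L6  ⟶  IISI  (L6)  txn=BusRd  M[L6]=40
step 6: P3: load  L5  ⟶  IISS  (L5)  txn=BusRd+Flush  M[L5]=4
step 7: P0: load  L2  ⟶  SSII  (L2)  txn=BusRd+Flush  M[L2]=83
step 8: P1: load  L1  ⟶  ISII  (L1)  txn=BusRd  M[L1]=60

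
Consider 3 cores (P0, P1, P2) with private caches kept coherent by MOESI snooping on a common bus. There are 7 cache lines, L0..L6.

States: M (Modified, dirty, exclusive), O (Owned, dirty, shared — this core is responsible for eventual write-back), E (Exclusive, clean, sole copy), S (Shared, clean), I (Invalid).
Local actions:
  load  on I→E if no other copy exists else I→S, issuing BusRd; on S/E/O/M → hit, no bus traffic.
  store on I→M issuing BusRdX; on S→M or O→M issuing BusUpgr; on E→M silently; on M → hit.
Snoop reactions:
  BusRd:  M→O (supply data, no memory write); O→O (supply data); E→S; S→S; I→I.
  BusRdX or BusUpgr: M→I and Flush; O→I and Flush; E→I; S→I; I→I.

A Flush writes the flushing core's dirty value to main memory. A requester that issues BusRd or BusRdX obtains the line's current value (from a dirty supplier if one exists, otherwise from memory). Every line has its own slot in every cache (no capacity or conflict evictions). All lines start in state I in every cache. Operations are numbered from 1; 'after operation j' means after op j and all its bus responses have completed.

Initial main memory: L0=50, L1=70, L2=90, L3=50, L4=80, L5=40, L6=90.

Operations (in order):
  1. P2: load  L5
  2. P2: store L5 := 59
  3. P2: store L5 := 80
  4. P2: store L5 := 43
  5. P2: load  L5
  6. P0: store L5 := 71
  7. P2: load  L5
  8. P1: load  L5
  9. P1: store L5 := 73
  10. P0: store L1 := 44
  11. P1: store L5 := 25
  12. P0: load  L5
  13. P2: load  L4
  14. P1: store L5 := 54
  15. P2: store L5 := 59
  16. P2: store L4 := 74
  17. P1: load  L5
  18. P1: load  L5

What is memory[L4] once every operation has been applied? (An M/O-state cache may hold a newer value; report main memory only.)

  op1 P2: load  L5 → I/I/E on L5; bus BusRd; mem=40
  op2 P2: store L5 := 59 → I/I/M on L5; bus (none); mem=40
  op3 P2: store L5 := 80 → I/I/M on L5; bus (none); mem=40
  op4 P2: store L5 := 43 → I/I/M on L5; bus (none); mem=40
  op5 P2: load  L5 → I/I/M on L5; bus (none); mem=40
  op6 P0: store L5 := 71 → M/I/I on L5; bus BusRdX Flush; mem=43
  op7 P2: load  L5 → O/I/S on L5; bus BusRd; mem=43
  op8 P1: load  L5 → O/S/S on L5; bus BusRd; mem=43
  op9 P1: store L5 := 73 → I/M/I on L5; bus BusUpgr Flush; mem=71
  op10 P0: store L1 := 44 → M/I/I on L1; bus BusRdX; mem=70
  op11 P1: store L5 := 25 → I/M/I on L5; bus (none); mem=71
  op12 P0: load  L5 → S/O/I on L5; bus BusRd; mem=71
  op13 P2: load  L4 → I/I/E on L4; bus BusRd; mem=80
  op14 P1: store L5 := 54 → I/M/I on L5; bus BusUpgr; mem=71
  op15 P2: store L5 := 59 → I/I/M on L5; bus BusRdX Flush; mem=54
  op16 P2: store L4 := 74 → I/I/M on L4; bus (none); mem=80
  op17 P1: load  L5 → I/S/O on L5; bus BusRd; mem=54
  op18 P1: load  L5 → I/S/O on L5; bus (none); mem=54

memory[L4] = 80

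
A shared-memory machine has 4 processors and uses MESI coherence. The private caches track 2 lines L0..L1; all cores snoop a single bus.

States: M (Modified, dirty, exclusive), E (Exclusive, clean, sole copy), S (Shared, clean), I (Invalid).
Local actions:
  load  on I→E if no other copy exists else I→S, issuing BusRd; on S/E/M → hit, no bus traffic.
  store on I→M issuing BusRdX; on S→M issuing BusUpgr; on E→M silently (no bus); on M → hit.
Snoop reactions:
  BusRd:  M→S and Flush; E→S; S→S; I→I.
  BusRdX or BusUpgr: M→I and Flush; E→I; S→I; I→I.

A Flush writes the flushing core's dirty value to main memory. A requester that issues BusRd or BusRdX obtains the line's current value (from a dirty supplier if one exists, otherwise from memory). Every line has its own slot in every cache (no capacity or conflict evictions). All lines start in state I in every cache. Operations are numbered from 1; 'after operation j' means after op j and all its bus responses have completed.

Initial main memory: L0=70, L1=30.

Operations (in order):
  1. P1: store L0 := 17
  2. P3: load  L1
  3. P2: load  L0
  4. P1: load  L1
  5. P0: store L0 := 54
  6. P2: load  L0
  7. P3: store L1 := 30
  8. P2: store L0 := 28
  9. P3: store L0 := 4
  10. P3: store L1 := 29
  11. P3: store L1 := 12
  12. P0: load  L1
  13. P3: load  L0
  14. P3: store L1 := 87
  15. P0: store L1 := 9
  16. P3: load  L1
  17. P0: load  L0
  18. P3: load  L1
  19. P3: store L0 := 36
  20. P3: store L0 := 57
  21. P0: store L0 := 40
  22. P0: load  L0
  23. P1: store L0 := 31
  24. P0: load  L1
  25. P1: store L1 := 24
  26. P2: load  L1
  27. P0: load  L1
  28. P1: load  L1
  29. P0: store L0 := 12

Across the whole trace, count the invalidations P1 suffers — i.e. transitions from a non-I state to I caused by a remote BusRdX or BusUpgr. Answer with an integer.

invalidations = 3

step 1: P1: store L0 := 17  ⟶  IMII  (L0)  txn=BusRdX  M[L0]=70
step 2: P3: load  L1  ⟶  IIIE  (L1)  txn=BusRd  M[L1]=30
step 3: P2: load  L0  ⟶  ISSI  (L0)  txn=BusRd+Flush  M[L0]=17
step 4: P1: load  L1  ⟶  ISIS  (L1)  txn=BusRd  M[L1]=30
step 5: P0: store L0 := 54  ⟶  MIII  (L0)  txn=BusRdX  M[L0]=17
step 6: P2: load  L0  ⟶  SISI  (L0)  txn=BusRd+Flush  M[L0]=54
step 7: P3: store L1 := 30  ⟶  IIIM  (L1)  txn=BusUpgr  M[L1]=30
step 8: P2: store L0 := 28  ⟶  IIMI  (L0)  txn=BusUpgr  M[L0]=54
step 9: P3: store L0 := 4  ⟶  IIIM  (L0)  txn=BusRdX+Flush  M[L0]=28
step 10: P3: store L1 := 29  ⟶  IIIM  (L1)  txn=∅  M[L1]=30
step 11: P3: store L1 := 12  ⟶  IIIM  (L1)  txn=∅  M[L1]=30
step 12: P0: load  L1  ⟶  SIIS  (L1)  txn=BusRd+Flush  M[L1]=12
step 13: P3: load  L0  ⟶  IIIM  (L0)  txn=∅  M[L0]=28
step 14: P3: store L1 := 87  ⟶  IIIM  (L1)  txn=BusUpgr  M[L1]=12
step 15: P0: store L1 := 9  ⟶  MIII  (L1)  txn=BusRdX+Flush  M[L1]=87
step 16: P3: load  L1  ⟶  SIIS  (L1)  txn=BusRd+Flush  M[L1]=9
step 17: P0: load  L0  ⟶  SIIS  (L0)  txn=BusRd+Flush  M[L0]=4
step 18: P3: load  L1  ⟶  SIIS  (L1)  txn=∅  M[L1]=9
step 19: P3: store L0 := 36  ⟶  IIIM  (L0)  txn=BusUpgr  M[L0]=4
step 20: P3: store L0 := 57  ⟶  IIIM  (L0)  txn=∅  M[L0]=4
step 21: P0: store L0 := 40  ⟶  MIII  (L0)  txn=BusRdX+Flush  M[L0]=57
step 22: P0: load  L0  ⟶  MIII  (L0)  txn=∅  M[L0]=57
step 23: P1: store L0 := 31  ⟶  IMII  (L0)  txn=BusRdX+Flush  M[L0]=40
step 24: P0: load  L1  ⟶  SIIS  (L1)  txn=∅  M[L1]=9
step 25: P1: store L1 := 24  ⟶  IMII  (L1)  txn=BusRdX  M[L1]=9
step 26: P2: load  L1  ⟶  ISSI  (L1)  txn=BusRd+Flush  M[L1]=24
step 27: P0: load  L1  ⟶  SSSI  (L1)  txn=BusRd  M[L1]=24
step 28: P1: load  L1  ⟶  SSSI  (L1)  txn=∅  M[L1]=24
step 29: P0: store L0 := 12  ⟶  MIII  (L0)  txn=BusRdX+Flush  M[L0]=31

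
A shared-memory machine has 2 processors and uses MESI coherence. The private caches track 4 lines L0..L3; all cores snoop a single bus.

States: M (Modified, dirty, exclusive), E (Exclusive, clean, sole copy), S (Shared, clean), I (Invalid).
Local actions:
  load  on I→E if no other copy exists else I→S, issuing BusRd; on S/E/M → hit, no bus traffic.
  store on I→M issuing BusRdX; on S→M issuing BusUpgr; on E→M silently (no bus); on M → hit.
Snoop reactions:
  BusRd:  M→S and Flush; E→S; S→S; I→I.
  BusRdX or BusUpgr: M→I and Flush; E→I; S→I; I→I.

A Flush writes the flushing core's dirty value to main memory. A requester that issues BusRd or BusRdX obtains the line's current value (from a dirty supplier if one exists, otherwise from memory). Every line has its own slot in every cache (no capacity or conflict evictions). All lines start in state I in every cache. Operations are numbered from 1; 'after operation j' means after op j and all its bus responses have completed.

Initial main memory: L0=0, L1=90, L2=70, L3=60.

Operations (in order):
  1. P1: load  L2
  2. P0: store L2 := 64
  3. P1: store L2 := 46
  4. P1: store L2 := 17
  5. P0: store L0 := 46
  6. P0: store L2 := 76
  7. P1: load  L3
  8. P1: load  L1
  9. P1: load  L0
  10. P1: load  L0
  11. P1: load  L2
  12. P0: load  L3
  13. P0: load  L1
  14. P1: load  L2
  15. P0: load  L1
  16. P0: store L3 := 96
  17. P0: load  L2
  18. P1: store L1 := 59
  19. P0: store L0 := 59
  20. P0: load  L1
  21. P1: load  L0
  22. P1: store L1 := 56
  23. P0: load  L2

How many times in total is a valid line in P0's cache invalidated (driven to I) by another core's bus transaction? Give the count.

invalidations = 3

step 1: P1: load  L2  ⟶  IE  (L2)  txn=BusRd  M[L2]=70
step 2: P0: store L2 := 64  ⟶  MI  (L2)  txn=BusRdX  M[L2]=70
step 3: P1: store L2 := 46  ⟶  IM  (L2)  txn=BusRdX+Flush  M[L2]=64
step 4: P1: store L2 := 17  ⟶  IM  (L2)  txn=∅  M[L2]=64
step 5: P0: store L0 := 46  ⟶  MI  (L0)  txn=BusRdX  M[L0]=0
step 6: P0: store L2 := 76  ⟶  MI  (L2)  txn=BusRdX+Flush  M[L2]=17
step 7: P1: load  L3  ⟶  IE  (L3)  txn=BusRd  M[L3]=60
step 8: P1: load  L1  ⟶  IE  (L1)  txn=BusRd  M[L1]=90
step 9: P1: load  L0  ⟶  SS  (L0)  txn=BusRd+Flush  M[L0]=46
step 10: P1: load  L0  ⟶  SS  (L0)  txn=∅  M[L0]=46
step 11: P1: load  L2  ⟶  SS  (L2)  txn=BusRd+Flush  M[L2]=76
step 12: P0: load  L3  ⟶  SS  (L3)  txn=BusRd  M[L3]=60
step 13: P0: load  L1  ⟶  SS  (L1)  txn=BusRd  M[L1]=90
step 14: P1: load  L2  ⟶  SS  (L2)  txn=∅  M[L2]=76
step 15: P0: load  L1  ⟶  SS  (L1)  txn=∅  M[L1]=90
step 16: P0: store L3 := 96  ⟶  MI  (L3)  txn=BusUpgr  M[L3]=60
step 17: P0: load  L2  ⟶  SS  (L2)  txn=∅  M[L2]=76
step 18: P1: store L1 := 59  ⟶  IM  (L1)  txn=BusUpgr  M[L1]=90
step 19: P0: store L0 := 59  ⟶  MI  (L0)  txn=BusUpgr  M[L0]=46
step 20: P0: load  L1  ⟶  SS  (L1)  txn=BusRd+Flush  M[L1]=59
step 21: P1: load  L0  ⟶  SS  (L0)  txn=BusRd+Flush  M[L0]=59
step 22: P1: store L1 := 56  ⟶  IM  (L1)  txn=BusUpgr  M[L1]=59
step 23: P0: load  L2  ⟶  SS  (L2)  txn=∅  M[L2]=76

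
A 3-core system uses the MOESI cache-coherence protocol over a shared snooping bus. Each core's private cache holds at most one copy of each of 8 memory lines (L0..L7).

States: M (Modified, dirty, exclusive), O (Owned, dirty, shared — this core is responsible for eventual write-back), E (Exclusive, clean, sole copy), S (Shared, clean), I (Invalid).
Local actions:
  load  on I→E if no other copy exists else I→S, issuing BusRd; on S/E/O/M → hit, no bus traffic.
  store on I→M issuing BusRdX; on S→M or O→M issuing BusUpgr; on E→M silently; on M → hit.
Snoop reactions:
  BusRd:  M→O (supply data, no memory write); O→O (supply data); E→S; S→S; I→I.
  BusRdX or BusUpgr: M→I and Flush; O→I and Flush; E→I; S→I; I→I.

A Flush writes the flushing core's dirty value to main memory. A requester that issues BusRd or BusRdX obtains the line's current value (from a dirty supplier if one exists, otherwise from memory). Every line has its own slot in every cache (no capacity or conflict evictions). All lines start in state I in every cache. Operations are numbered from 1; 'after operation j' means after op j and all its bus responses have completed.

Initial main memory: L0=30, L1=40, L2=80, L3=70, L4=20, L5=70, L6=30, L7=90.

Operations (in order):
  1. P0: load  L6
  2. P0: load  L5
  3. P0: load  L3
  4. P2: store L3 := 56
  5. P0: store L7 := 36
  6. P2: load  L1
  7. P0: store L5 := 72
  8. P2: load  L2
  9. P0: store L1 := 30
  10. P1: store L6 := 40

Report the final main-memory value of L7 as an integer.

step 1: P0: load  L6  ⟶  EII  (L6)  txn=BusRd  M[L6]=30
step 2: P0: load  L5  ⟶  EII  (L5)  txn=BusRd  M[L5]=70
step 3: P0: load  L3  ⟶  EII  (L3)  txn=BusRd  M[L3]=70
step 4: P2: store L3 := 56  ⟶  IIM  (L3)  txn=BusRdX  M[L3]=70
step 5: P0: store L7 := 36  ⟶  MII  (L7)  txn=BusRdX  M[L7]=90
step 6: P2: load  L1  ⟶  IIE  (L1)  txn=BusRd  M[L1]=40
step 7: P0: store L5 := 72  ⟶  MII  (L5)  txn=∅  M[L5]=70
step 8: P2: load  L2  ⟶  IIE  (L2)  txn=BusRd  M[L2]=80
step 9: P0: store L1 := 30  ⟶  MII  (L1)  txn=BusRdX  M[L1]=40
step 10: P1: store L6 := 40  ⟶  IMI  (L6)  txn=BusRdX  M[L6]=30

memory[L7] = 90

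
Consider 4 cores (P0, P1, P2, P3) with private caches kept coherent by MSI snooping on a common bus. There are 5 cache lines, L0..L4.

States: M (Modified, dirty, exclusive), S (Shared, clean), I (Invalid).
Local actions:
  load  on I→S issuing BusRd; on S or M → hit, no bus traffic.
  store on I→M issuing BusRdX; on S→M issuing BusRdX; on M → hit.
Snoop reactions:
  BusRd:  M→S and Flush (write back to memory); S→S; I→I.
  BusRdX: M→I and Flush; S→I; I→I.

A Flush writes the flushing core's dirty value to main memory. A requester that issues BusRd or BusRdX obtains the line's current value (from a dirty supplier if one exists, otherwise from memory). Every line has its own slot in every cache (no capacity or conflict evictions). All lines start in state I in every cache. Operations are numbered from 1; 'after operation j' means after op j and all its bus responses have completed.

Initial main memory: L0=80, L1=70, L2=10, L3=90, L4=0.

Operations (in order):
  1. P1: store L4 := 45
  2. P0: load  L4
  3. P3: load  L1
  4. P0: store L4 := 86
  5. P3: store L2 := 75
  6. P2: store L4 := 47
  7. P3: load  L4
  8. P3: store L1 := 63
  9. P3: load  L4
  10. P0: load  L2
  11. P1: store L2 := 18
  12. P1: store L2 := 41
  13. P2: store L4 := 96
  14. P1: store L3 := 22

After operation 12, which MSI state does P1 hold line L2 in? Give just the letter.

state = M

  op1 P1: store L4 := 45 → I/M/I/I on L4; bus BusRdX; mem=0
  op2 P0: load  L4 → S/S/I/I on L4; bus BusRd Flush; mem=45
  op3 P3: load  L1 → I/I/I/S on L1; bus BusRd; mem=70
  op4 P0: store L4 := 86 → M/I/I/I on L4; bus BusRdX; mem=45
  op5 P3: store L2 := 75 → I/I/I/M on L2; bus BusRdX; mem=10
  op6 P2: store L4 := 47 → I/I/M/I on L4; bus BusRdX Flush; mem=86
  op7 P3: load  L4 → I/I/S/S on L4; bus BusRd Flush; mem=47
  op8 P3: store L1 := 63 → I/I/I/M on L1; bus BusRdX; mem=70
  op9 P3: load  L4 → I/I/S/S on L4; bus (none); mem=47
  op10 P0: load  L2 → S/I/I/S on L2; bus BusRd Flush; mem=75
  op11 P1: store L2 := 18 → I/M/I/I on L2; bus BusRdX; mem=75
  op12 P1: store L2 := 41 → I/M/I/I on L2; bus (none); mem=75
  op13 P2: store L4 := 96 → I/I/M/I on L4; bus BusRdX; mem=47
  op14 P1: store L3 := 22 → I/M/I/I on L3; bus BusRdX; mem=90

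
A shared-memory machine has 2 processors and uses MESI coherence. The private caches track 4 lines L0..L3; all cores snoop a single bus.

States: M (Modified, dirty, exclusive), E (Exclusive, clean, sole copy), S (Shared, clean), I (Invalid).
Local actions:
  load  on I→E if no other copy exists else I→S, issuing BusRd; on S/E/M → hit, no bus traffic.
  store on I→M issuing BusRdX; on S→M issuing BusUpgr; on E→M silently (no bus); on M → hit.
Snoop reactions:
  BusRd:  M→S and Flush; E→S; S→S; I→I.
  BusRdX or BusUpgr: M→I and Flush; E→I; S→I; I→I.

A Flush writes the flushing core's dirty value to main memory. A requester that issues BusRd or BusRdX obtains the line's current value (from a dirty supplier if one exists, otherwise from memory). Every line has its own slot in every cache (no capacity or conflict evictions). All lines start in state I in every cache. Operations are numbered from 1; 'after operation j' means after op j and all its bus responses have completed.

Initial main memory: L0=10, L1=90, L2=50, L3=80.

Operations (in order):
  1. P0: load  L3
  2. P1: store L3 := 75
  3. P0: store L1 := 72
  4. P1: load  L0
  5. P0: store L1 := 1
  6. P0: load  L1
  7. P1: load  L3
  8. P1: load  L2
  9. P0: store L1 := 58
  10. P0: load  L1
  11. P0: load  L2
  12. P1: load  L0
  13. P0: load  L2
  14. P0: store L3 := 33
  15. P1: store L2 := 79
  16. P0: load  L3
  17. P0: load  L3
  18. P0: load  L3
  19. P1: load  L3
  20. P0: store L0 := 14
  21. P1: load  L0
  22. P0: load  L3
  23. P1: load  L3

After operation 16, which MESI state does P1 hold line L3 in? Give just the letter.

state = I

  op1 P0: load  L3 → E/I on L3; bus BusRd; mem=80
  op2 P1: store L3 := 75 → I/M on L3; bus BusRdX; mem=80
  op3 P0: store L1 := 72 → M/I on L1; bus BusRdX; mem=90
  op4 P1: load  L0 → I/E on L0; bus BusRd; mem=10
  op5 P0: store L1 := 1 → M/I on L1; bus (none); mem=90
  op6 P0: load  L1 → M/I on L1; bus (none); mem=90
  op7 P1: load  L3 → I/M on L3; bus (none); mem=80
  op8 P1: load  L2 → I/E on L2; bus BusRd; mem=50
  op9 P0: store L1 := 58 → M/I on L1; bus (none); mem=90
  op10 P0: load  L1 → M/I on L1; bus (none); mem=90
  op11 P0: load  L2 → S/S on L2; bus BusRd; mem=50
  op12 P1: load  L0 → I/E on L0; bus (none); mem=10
  op13 P0: load  L2 → S/S on L2; bus (none); mem=50
  op14 P0: store L3 := 33 → M/I on L3; bus BusRdX Flush; mem=75
  op15 P1: store L2 := 79 → I/M on L2; bus BusUpgr; mem=50
  op16 P0: load  L3 → M/I on L3; bus (none); mem=75
  op17 P0: load  L3 → M/I on L3; bus (none); mem=75
  op18 P0: load  L3 → M/I on L3; bus (none); mem=75
  op19 P1: load  L3 → S/S on L3; bus BusRd Flush; mem=33
  op20 P0: store L0 := 14 → M/I on L0; bus BusRdX; mem=10
  op21 P1: load  L0 → S/S on L0; bus BusRd Flush; mem=14
  op22 P0: load  L3 → S/S on L3; bus (none); mem=33
  op23 P1: load  L3 → S/S on L3; bus (none); mem=33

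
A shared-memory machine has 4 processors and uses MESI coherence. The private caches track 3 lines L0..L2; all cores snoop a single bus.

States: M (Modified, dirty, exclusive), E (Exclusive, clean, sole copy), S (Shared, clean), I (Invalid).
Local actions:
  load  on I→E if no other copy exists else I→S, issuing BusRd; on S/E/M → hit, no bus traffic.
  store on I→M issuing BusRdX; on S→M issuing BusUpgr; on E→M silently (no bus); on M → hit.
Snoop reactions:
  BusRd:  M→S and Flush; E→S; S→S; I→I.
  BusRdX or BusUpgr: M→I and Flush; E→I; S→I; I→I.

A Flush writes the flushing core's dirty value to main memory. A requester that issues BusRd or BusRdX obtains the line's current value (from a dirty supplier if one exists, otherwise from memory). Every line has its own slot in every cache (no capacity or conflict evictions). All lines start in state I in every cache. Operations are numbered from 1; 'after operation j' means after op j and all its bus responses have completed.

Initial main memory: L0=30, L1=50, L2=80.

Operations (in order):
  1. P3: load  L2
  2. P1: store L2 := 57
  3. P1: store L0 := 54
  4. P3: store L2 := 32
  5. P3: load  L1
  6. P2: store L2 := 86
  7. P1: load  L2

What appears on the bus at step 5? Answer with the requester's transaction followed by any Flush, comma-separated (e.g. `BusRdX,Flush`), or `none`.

bus = BusRd

  op1 P3: load  L2 → I/I/I/E on L2; bus BusRd; mem=80
  op2 P1: store L2 := 57 → I/M/I/I on L2; bus BusRdX; mem=80
  op3 P1: store L0 := 54 → I/M/I/I on L0; bus BusRdX; mem=30
  op4 P3: store L2 := 32 → I/I/I/M on L2; bus BusRdX Flush; mem=57
  op5 P3: load  L1 → I/I/I/E on L1; bus BusRd; mem=50
  op6 P2: store L2 := 86 → I/I/M/I on L2; bus BusRdX Flush; mem=32
  op7 P1: load  L2 → I/S/S/I on L2; bus BusRd Flush; mem=86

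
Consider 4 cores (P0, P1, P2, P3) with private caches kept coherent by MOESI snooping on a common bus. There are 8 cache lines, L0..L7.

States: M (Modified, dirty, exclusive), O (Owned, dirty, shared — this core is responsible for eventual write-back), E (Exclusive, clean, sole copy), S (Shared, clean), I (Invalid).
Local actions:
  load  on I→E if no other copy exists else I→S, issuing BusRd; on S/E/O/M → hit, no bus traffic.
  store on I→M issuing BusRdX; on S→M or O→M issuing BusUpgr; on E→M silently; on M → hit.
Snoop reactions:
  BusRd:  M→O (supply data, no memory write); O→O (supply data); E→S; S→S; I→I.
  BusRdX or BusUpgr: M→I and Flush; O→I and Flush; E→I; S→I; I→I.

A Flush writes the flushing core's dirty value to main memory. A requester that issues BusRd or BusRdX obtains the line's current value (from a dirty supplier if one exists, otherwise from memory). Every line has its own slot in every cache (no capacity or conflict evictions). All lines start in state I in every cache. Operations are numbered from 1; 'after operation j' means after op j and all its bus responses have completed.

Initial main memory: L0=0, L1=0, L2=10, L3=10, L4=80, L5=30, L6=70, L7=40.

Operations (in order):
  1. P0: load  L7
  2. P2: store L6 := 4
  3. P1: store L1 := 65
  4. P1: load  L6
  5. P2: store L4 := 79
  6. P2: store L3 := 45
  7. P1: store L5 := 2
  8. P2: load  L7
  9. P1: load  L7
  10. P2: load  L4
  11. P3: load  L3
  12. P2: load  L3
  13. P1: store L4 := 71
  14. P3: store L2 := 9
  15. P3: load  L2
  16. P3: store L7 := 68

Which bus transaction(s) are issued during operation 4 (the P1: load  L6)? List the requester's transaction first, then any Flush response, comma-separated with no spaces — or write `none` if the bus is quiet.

bus = BusRd

[1] P0: load  L7 | P0:E(40), P1:I, P2:I, P3:I | bus: BusRd
[2] P2: store L6 := 4 | P0:I, P1:I, P2:M(4), P3:I | bus: BusRdX
[3] P1: store L1 := 65 | P0:I, P1:M(65), P2:I, P3:I | bus: BusRdX
[4] P1: load  L6 | P0:I, P1:S(4), P2:O(4), P3:I | bus: BusRd
[5] P2: store L4 := 79 | P0:I, P1:I, P2:M(79), P3:I | bus: BusRdX
[6] P2: store L3 := 45 | P0:I, P1:I, P2:M(45), P3:I | bus: BusRdX
[7] P1: store L5 := 2 | P0:I, P1:M(2), P2:I, P3:I | bus: BusRdX
[8] P2: load  L7 | P0:S(40), P1:I, P2:S(40), P3:I | bus: BusRd
[9] P1: load  L7 | P0:S(40), P1:S(40), P2:S(40), P3:I | bus: BusRd
[10] P2: load  L4 | P0:I, P1:I, P2:M(79), P3:I | bus: none
[11] P3: load  L3 | P0:I, P1:I, P2:O(45), P3:S(45) | bus: BusRd
[12] P2: load  L3 | P0:I, P1:I, P2:O(45), P3:S(45) | bus: none
[13] P1: store L4 := 71 | P0:I, P1:M(71), P2:I, P3:I | bus: BusRdX,Flush
[14] P3: store L2 := 9 | P0:I, P1:I, P2:I, P3:M(9) | bus: BusRdX
[15] P3: load  L2 | P0:I, P1:I, P2:I, P3:M(9) | bus: none
[16] P3: store L7 := 68 | P0:I, P1:I, P2:I, P3:M(68) | bus: BusRdX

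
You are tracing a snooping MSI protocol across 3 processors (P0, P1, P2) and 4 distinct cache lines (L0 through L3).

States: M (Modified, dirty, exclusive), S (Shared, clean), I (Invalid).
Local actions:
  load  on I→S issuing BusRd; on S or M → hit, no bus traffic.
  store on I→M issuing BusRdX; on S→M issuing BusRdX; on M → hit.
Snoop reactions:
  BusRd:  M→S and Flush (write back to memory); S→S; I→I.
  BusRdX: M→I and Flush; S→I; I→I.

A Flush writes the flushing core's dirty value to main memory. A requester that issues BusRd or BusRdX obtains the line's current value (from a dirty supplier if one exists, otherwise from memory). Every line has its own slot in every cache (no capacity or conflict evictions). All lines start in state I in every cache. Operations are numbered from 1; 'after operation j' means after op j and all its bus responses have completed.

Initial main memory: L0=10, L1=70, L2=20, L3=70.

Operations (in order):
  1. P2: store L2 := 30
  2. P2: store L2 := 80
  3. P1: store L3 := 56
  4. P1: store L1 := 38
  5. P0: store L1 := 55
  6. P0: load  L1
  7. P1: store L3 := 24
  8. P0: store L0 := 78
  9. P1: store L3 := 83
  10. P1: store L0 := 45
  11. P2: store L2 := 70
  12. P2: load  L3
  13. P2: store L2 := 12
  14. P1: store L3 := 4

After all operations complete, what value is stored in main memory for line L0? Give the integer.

memory[L0] = 78

  op1 P2: store L2 := 30 → I/I/M on L2; bus BusRdX; mem=20
  op2 P2: store L2 := 80 → I/I/M on L2; bus (none); mem=20
  op3 P1: store L3 := 56 → I/M/I on L3; bus BusRdX; mem=70
  op4 P1: store L1 := 38 → I/M/I on L1; bus BusRdX; mem=70
  op5 P0: store L1 := 55 → M/I/I on L1; bus BusRdX Flush; mem=38
  op6 P0: load  L1 → M/I/I on L1; bus (none); mem=38
  op7 P1: store L3 := 24 → I/M/I on L3; bus (none); mem=70
  op8 P0: store L0 := 78 → M/I/I on L0; bus BusRdX; mem=10
  op9 P1: store L3 := 83 → I/M/I on L3; bus (none); mem=70
  op10 P1: store L0 := 45 → I/M/I on L0; bus BusRdX Flush; mem=78
  op11 P2: store L2 := 70 → I/I/M on L2; bus (none); mem=20
  op12 P2: load  L3 → I/S/S on L3; bus BusRd Flush; mem=83
  op13 P2: store L2 := 12 → I/I/M on L2; bus (none); mem=20
  op14 P1: store L3 := 4 → I/M/I on L3; bus BusRdX; mem=83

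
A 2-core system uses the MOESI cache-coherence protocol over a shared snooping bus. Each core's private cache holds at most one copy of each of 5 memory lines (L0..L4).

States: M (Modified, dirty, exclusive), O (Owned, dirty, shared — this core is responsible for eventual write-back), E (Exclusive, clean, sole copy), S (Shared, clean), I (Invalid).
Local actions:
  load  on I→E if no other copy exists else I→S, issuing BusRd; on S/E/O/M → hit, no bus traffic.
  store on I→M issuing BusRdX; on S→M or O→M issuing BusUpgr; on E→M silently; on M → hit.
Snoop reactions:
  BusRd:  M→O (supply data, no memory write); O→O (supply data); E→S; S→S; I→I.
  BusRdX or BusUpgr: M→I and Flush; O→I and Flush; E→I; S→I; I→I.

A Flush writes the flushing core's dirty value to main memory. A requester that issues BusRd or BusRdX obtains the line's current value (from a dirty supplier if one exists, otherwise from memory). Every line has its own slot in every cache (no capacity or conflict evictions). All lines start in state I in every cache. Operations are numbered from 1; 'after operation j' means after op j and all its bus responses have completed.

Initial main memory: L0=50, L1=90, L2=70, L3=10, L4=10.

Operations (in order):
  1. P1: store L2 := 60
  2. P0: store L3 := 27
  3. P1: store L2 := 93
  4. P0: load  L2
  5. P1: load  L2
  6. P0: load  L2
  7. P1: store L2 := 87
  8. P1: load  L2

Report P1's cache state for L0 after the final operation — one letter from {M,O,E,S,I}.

step 1: P1: store L2 := 60  ⟶  IM  (L2)  txn=BusRdX  M[L2]=70
step 2: P0: store L3 := 27  ⟶  MI  (L3)  txn=BusRdX  M[L3]=10
step 3: P1: store L2 := 93  ⟶  IM  (L2)  txn=∅  M[L2]=70
step 4: P0: load  L2  ⟶  SO  (L2)  txn=BusRd  M[L2]=70
step 5: P1: load  L2  ⟶  SO  (L2)  txn=∅  M[L2]=70
step 6: P0: load  L2  ⟶  SO  (L2)  txn=∅  M[L2]=70
step 7: P1: store L2 := 87  ⟶  IM  (L2)  txn=BusUpgr  M[L2]=70
step 8: P1: load  L2  ⟶  IM  (L2)  txn=∅  M[L2]=70

state = I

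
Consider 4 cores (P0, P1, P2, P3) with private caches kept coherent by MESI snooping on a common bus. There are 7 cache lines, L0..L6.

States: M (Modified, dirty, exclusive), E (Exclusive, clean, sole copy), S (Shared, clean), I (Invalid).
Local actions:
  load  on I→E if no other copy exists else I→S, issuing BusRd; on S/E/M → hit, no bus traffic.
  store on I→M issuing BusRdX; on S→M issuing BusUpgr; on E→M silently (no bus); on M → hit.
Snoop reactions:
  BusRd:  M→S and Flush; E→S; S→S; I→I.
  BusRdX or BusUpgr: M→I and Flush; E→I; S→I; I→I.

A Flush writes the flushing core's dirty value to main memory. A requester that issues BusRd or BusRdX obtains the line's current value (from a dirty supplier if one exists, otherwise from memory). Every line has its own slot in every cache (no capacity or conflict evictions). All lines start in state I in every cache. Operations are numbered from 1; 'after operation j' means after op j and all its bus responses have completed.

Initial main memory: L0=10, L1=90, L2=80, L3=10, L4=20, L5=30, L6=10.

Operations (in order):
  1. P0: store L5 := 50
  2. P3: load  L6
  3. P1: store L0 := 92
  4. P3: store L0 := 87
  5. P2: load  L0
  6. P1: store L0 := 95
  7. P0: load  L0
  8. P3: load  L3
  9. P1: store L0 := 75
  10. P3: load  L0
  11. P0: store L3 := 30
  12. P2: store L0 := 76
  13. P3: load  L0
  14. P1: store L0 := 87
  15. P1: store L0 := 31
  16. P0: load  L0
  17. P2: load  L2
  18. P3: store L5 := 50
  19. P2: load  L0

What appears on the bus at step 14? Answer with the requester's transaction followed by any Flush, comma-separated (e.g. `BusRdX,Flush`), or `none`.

step 1: P0: store L5 := 50  ⟶  MIII  (L5)  txn=BusRdX  M[L5]=30
step 2: P3: load  L6  ⟶  IIIE  (L6)  txn=BusRd  M[L6]=10
step 3: P1: store L0 := 92  ⟶  IMII  (L0)  txn=BusRdX  M[L0]=10
step 4: P3: store L0 := 87  ⟶  IIIM  (L0)  txn=BusRdX+Flush  M[L0]=92
step 5: P2: load  L0  ⟶  IISS  (L0)  txn=BusRd+Flush  M[L0]=87
step 6: P1: store L0 := 95  ⟶  IMII  (L0)  txn=BusRdX  M[L0]=87
step 7: P0: load  L0  ⟶  SSII  (L0)  txn=BusRd+Flush  M[L0]=95
step 8: P3: load  L3  ⟶  IIIE  (L3)  txn=BusRd  M[L3]=10
step 9: P1: store L0 := 75  ⟶  IMII  (L0)  txn=BusUpgr  M[L0]=95
step 10: P3: load  L0  ⟶  ISIS  (L0)  txn=BusRd+Flush  M[L0]=75
step 11: P0: store L3 := 30  ⟶  MIII  (L3)  txn=BusRdX  M[L3]=10
step 12: P2: store L0 := 76  ⟶  IIMI  (L0)  txn=BusRdX  M[L0]=75
step 13: P3: load  L0  ⟶  IISS  (L0)  txn=BusRd+Flush  M[L0]=76
step 14: P1: store L0 := 87  ⟶  IMII  (L0)  txn=BusRdX  M[L0]=76
step 15: P1: store L0 := 31  ⟶  IMII  (L0)  txn=∅  M[L0]=76
step 16: P0: load  L0  ⟶  SSII  (L0)  txn=BusRd+Flush  M[L0]=31
step 17: P2: load  L2  ⟶  IIEI  (L2)  txn=BusRd  M[L2]=80
step 18: P3: store L5 := 50  ⟶  IIIM  (L5)  txn=BusRdX+Flush  M[L5]=50
step 19: P2: load  L0  ⟶  SSSI  (L0)  txn=BusRd  M[L0]=31

bus = BusRdX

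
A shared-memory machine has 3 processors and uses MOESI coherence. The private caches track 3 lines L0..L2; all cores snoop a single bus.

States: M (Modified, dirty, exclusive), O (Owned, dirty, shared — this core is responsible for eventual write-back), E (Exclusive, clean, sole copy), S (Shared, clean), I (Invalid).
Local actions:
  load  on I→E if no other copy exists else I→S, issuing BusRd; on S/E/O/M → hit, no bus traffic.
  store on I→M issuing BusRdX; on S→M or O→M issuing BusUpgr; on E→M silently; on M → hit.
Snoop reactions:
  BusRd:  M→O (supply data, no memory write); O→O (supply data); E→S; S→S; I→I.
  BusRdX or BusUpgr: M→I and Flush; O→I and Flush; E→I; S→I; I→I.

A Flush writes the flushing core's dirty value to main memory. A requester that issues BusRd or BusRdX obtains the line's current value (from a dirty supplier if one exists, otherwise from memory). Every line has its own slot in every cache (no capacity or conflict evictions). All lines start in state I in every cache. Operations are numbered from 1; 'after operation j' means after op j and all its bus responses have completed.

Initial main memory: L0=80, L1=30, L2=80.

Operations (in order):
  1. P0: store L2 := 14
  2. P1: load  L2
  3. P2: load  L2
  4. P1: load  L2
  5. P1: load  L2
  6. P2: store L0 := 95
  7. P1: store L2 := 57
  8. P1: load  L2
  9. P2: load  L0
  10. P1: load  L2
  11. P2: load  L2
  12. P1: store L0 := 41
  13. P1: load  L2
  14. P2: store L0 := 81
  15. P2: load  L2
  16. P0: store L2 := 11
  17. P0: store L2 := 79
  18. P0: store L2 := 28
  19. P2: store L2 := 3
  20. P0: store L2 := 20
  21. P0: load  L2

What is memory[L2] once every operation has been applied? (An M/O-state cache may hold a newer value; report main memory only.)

[1] P0: store L2 := 14 | P0:M(14), P1:I, P2:I | bus: BusRdX
[2] P1: load  L2 | P0:O(14), P1:S(14), P2:I | bus: BusRd
[3] P2: load  L2 | P0:O(14), P1:S(14), P2:S(14) | bus: BusRd
[4] P1: load  L2 | P0:O(14), P1:S(14), P2:S(14) | bus: none
[5] P1: load  L2 | P0:O(14), P1:S(14), P2:S(14) | bus: none
[6] P2: store L0 := 95 | P0:I, P1:I, P2:M(95) | bus: BusRdX
[7] P1: store L2 := 57 | P0:I, P1:M(57), P2:I | bus: BusUpgr,Flush
[8] P1: load  L2 | P0:I, P1:M(57), P2:I | bus: none
[9] P2: load  L0 | P0:I, P1:I, P2:M(95) | bus: none
[10] P1: load  L2 | P0:I, P1:M(57), P2:I | bus: none
[11] P2: load  L2 | P0:I, P1:O(57), P2:S(57) | bus: BusRd
[12] P1: store L0 := 41 | P0:I, P1:M(41), P2:I | bus: BusRdX,Flush
[13] P1: load  L2 | P0:I, P1:O(57), P2:S(57) | bus: none
[14] P2: store L0 := 81 | P0:I, P1:I, P2:M(81) | bus: BusRdX,Flush
[15] P2: load  L2 | P0:I, P1:O(57), P2:S(57) | bus: none
[16] P0: store L2 := 11 | P0:M(11), P1:I, P2:I | bus: BusRdX,Flush
[17] P0: store L2 := 79 | P0:M(79), P1:I, P2:I | bus: none
[18] P0: store L2 := 28 | P0:M(28), P1:I, P2:I | bus: none
[19] P2: store L2 := 3 | P0:I, P1:I, P2:M(3) | bus: BusRdX,Flush
[20] P0: store L2 := 20 | P0:M(20), P1:I, P2:I | bus: BusRdX,Flush
[21] P0: load  L2 | P0:M(20), P1:I, P2:I | bus: none

memory[L2] = 3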